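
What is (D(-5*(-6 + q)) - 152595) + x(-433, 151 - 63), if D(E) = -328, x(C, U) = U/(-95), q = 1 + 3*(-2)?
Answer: -14527773/95 ≈ -1.5292e+5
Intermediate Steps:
q = -5 (q = 1 - 6 = -5)
x(C, U) = -U/95 (x(C, U) = U*(-1/95) = -U/95)
(D(-5*(-6 + q)) - 152595) + x(-433, 151 - 63) = (-328 - 152595) - (151 - 63)/95 = -152923 - 1/95*88 = -152923 - 88/95 = -14527773/95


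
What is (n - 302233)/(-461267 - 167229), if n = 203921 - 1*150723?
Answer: 249035/628496 ≈ 0.39624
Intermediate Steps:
n = 53198 (n = 203921 - 150723 = 53198)
(n - 302233)/(-461267 - 167229) = (53198 - 302233)/(-461267 - 167229) = -249035/(-628496) = -249035*(-1/628496) = 249035/628496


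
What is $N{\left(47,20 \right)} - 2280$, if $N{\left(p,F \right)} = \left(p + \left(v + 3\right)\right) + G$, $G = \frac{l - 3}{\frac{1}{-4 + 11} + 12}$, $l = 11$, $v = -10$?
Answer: $- \frac{190344}{85} \approx -2239.3$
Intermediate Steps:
$G = \frac{56}{85}$ ($G = \frac{11 - 3}{\frac{1}{-4 + 11} + 12} = \frac{8}{\frac{1}{7} + 12} = \frac{8}{\frac{85}{7}} = 8 \cdot \frac{7}{85} = \frac{56}{85} \approx 0.65882$)
$N{\left(p,F \right)} = - \frac{539}{85} + p$ ($N{\left(p,F \right)} = \left(p + \left(-10 + 3\right)\right) + \frac{56}{85} = \left(p - 7\right) + \frac{56}{85} = \left(-7 + p\right) + \frac{56}{85} = - \frac{539}{85} + p$)
$N{\left(47,20 \right)} - 2280 = \left(- \frac{539}{85} + 47\right) - 2280 = \frac{3456}{85} - 2280 = - \frac{190344}{85}$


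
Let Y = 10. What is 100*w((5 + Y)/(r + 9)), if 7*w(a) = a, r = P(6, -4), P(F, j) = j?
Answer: 300/7 ≈ 42.857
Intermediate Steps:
r = -4
w(a) = a/7
100*w((5 + Y)/(r + 9)) = 100*(((5 + 10)/(-4 + 9))/7) = 100*((15/5)/7) = 100*((15*(⅕))/7) = 100*((⅐)*3) = 100*(3/7) = 300/7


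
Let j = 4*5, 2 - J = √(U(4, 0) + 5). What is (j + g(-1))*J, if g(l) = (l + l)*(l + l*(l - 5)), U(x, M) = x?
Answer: -10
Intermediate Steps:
g(l) = 2*l*(l + l*(-5 + l)) (g(l) = (2*l)*(l + l*(-5 + l)) = 2*l*(l + l*(-5 + l)))
J = -1 (J = 2 - √(4 + 5) = 2 - √9 = 2 - 1*3 = 2 - 3 = -1)
j = 20
(j + g(-1))*J = (20 + 2*(-1)²*(-4 - 1))*(-1) = (20 + 2*1*(-5))*(-1) = (20 - 10)*(-1) = 10*(-1) = -10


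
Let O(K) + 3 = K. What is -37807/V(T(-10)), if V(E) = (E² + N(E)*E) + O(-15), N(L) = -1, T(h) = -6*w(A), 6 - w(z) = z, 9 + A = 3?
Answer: -37807/5238 ≈ -7.2178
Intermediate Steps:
A = -6 (A = -9 + 3 = -6)
w(z) = 6 - z
O(K) = -3 + K
T(h) = -72 (T(h) = -6*(6 - 1*(-6)) = -6*(6 + 6) = -6*12 = -72)
V(E) = -18 + E² - E (V(E) = (E² - E) + (-3 - 15) = (E² - E) - 18 = -18 + E² - E)
-37807/V(T(-10)) = -37807/(-18 + (-72)² - 1*(-72)) = -37807/(-18 + 5184 + 72) = -37807/5238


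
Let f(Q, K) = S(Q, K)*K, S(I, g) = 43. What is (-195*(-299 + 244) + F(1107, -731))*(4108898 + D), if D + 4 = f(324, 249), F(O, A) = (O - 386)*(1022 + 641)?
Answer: 4983679070548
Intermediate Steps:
F(O, A) = -641918 + 1663*O (F(O, A) = (-386 + O)*1663 = -641918 + 1663*O)
f(Q, K) = 43*K
D = 10703 (D = -4 + 43*249 = -4 + 10707 = 10703)
(-195*(-299 + 244) + F(1107, -731))*(4108898 + D) = (-195*(-299 + 244) + (-641918 + 1663*1107))*(4108898 + 10703) = (-195*(-55) + (-641918 + 1840941))*4119601 = (10725 + 1199023)*4119601 = 1209748*4119601 = 4983679070548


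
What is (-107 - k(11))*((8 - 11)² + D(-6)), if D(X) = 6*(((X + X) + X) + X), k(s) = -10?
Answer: 13095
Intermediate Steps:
D(X) = 24*X (D(X) = 6*((2*X + X) + X) = 6*(3*X + X) = 6*(4*X) = 24*X)
(-107 - k(11))*((8 - 11)² + D(-6)) = (-107 - 1*(-10))*((8 - 11)² + 24*(-6)) = (-107 + 10)*((-3)² - 144) = -97*(9 - 144) = -97*(-135) = 13095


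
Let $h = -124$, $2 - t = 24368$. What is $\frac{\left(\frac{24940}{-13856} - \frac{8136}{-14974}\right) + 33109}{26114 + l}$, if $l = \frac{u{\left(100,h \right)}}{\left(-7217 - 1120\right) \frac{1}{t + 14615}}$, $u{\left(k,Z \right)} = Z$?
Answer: $\frac{1022650084352229}{802143714540656} \approx 1.2749$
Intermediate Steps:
$t = -24366$ ($t = 2 - 24368 = -24366$)
$l = - \frac{172732}{1191}$ ($l = - \frac{124}{\left(-7217 - 1120\right) \frac{1}{-24366 + 14615}} = - \frac{124}{\left(-8337\right) \frac{1}{-9751}} = - \frac{124}{\left(-8337\right) \left(- \frac{1}{9751}\right)} = - \frac{124}{\frac{1191}{1393}} = \left(-124\right) \frac{1393}{1191} = - \frac{172732}{1191} \approx -145.03$)
$\frac{\left(\frac{24940}{-13856} - \frac{8136}{-14974}\right) + 33109}{26114 + l} = \frac{\left(\frac{24940}{-13856} - \frac{8136}{-14974}\right) + 33109}{26114 - \frac{172732}{1191}} = \frac{\left(24940 \left(- \frac{1}{13856}\right) - - \frac{4068}{7487}\right) + 33109}{\frac{30929042}{1191}} = \left(\left(- \frac{6235}{3464} + \frac{4068}{7487}\right) + 33109\right) \frac{1191}{30929042} = \left(- \frac{32589893}{25934968} + 33109\right) \frac{1191}{30929042} = \frac{858648265619}{25934968} \cdot \frac{1191}{30929042} = \frac{1022650084352229}{802143714540656}$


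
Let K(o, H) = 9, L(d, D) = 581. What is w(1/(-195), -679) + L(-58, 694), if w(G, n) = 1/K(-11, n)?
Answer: 5230/9 ≈ 581.11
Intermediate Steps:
w(G, n) = ⅑ (w(G, n) = 1/9 = ⅑)
w(1/(-195), -679) + L(-58, 694) = ⅑ + 581 = 5230/9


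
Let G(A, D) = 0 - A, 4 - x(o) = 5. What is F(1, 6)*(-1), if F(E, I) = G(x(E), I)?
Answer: -1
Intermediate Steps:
x(o) = -1 (x(o) = 4 - 1*5 = 4 - 5 = -1)
G(A, D) = -A
F(E, I) = 1 (F(E, I) = -1*(-1) = 1)
F(1, 6)*(-1) = 1*(-1) = -1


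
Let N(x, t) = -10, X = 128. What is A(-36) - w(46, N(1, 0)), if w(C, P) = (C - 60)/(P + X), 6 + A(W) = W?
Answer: -2471/59 ≈ -41.881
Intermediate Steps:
A(W) = -6 + W
w(C, P) = (-60 + C)/(128 + P) (w(C, P) = (C - 60)/(P + 128) = (-60 + C)/(128 + P))
A(-36) - w(46, N(1, 0)) = (-6 - 36) - (-60 + 46)/(128 - 10) = -42 - (-14)/118 = -42 - 1*(-7/59) = -42 + 7/59 = -2471/59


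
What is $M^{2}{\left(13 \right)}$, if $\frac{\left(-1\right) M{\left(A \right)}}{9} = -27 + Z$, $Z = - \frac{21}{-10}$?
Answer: $\frac{5022081}{100} \approx 50221.0$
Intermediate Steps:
$Z = \frac{21}{10}$ ($Z = \left(-21\right) \left(- \frac{1}{10}\right) = \frac{21}{10} \approx 2.1$)
$M{\left(A \right)} = \frac{2241}{10}$ ($M{\left(A \right)} = - 9 \left(-27 + \frac{21}{10}\right) = \left(-9\right) \left(- \frac{249}{10}\right) = \frac{2241}{10}$)
$M^{2}{\left(13 \right)} = \left(\frac{2241}{10}\right)^{2} = \frac{5022081}{100}$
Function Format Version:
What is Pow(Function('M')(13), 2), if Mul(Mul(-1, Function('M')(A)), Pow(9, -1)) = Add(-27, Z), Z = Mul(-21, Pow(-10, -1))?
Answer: Rational(5022081, 100) ≈ 50221.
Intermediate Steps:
Z = Rational(21, 10) (Z = Mul(-21, Rational(-1, 10)) = Rational(21, 10) ≈ 2.1000)
Function('M')(A) = Rational(2241, 10) (Function('M')(A) = Mul(-9, Add(-27, Rational(21, 10))) = Mul(-9, Rational(-249, 10)) = Rational(2241, 10))
Pow(Function('M')(13), 2) = Pow(Rational(2241, 10), 2) = Rational(5022081, 100)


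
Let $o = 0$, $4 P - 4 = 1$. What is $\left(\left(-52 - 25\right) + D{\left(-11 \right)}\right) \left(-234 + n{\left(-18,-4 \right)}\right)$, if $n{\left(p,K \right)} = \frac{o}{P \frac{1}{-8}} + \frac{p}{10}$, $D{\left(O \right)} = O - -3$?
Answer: $20043$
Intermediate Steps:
$P = \frac{5}{4}$ ($P = 1 + \frac{1}{4} \cdot 1 = 1 + \frac{1}{4} = \frac{5}{4} \approx 1.25$)
$D{\left(O \right)} = 3 + O$ ($D{\left(O \right)} = O + 3 = 3 + O$)
$n{\left(p,K \right)} = \frac{p}{10}$ ($n{\left(p,K \right)} = \frac{0}{\frac{5}{4} \frac{1}{-8}} + \frac{p}{10} = \frac{0}{\frac{5}{4} \left(- \frac{1}{8}\right)} + p \frac{1}{10} = \frac{0}{- \frac{5}{32}} + \frac{p}{10} = 0 \left(- \frac{32}{5}\right) + \frac{p}{10} = 0 + \frac{p}{10} = \frac{p}{10}$)
$\left(\left(-52 - 25\right) + D{\left(-11 \right)}\right) \left(-234 + n{\left(-18,-4 \right)}\right) = \left(\left(-52 - 25\right) + \left(3 - 11\right)\right) \left(-234 + \frac{1}{10} \left(-18\right)\right) = \left(-77 - 8\right) \left(-234 - \frac{9}{5}\right) = \left(-85\right) \left(- \frac{1179}{5}\right) = 20043$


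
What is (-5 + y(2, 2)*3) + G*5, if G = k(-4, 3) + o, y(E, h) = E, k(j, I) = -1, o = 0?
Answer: -4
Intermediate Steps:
G = -1 (G = -1 + 0 = -1)
(-5 + y(2, 2)*3) + G*5 = (-5 + 2*3) - 1*5 = (-5 + 6) - 5 = 1 - 5 = -4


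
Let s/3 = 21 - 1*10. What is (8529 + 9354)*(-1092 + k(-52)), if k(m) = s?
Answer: -18938097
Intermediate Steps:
s = 33 (s = 3*(21 - 1*10) = 3*(21 - 10) = 3*11 = 33)
k(m) = 33
(8529 + 9354)*(-1092 + k(-52)) = (8529 + 9354)*(-1092 + 33) = 17883*(-1059) = -18938097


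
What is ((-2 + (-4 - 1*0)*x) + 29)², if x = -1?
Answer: 961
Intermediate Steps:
((-2 + (-4 - 1*0)*x) + 29)² = ((-2 + (-4 - 1*0)*(-1)) + 29)² = ((-2 + (-4 + 0)*(-1)) + 29)² = ((-2 - 4*(-1)) + 29)² = ((-2 + 4) + 29)² = (2 + 29)² = 31² = 961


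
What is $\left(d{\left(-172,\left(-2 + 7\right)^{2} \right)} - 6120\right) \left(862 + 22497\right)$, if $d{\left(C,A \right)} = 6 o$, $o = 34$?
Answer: $-138191844$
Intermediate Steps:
$d{\left(C,A \right)} = 204$ ($d{\left(C,A \right)} = 6 \cdot 34 = 204$)
$\left(d{\left(-172,\left(-2 + 7\right)^{2} \right)} - 6120\right) \left(862 + 22497\right) = \left(204 - 6120\right) \left(862 + 22497\right) = \left(-5916\right) 23359 = -138191844$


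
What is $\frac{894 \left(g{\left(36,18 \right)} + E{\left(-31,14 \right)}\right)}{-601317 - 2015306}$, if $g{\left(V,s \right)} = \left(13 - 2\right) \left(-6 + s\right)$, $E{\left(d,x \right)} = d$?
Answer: $- \frac{90294}{2616623} \approx -0.034508$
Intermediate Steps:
$g{\left(V,s \right)} = -66 + 11 s$ ($g{\left(V,s \right)} = 11 \left(-6 + s\right) = -66 + 11 s$)
$\frac{894 \left(g{\left(36,18 \right)} + E{\left(-31,14 \right)}\right)}{-601317 - 2015306} = \frac{894 \left(\left(-66 + 11 \cdot 18\right) - 31\right)}{-601317 - 2015306} = \frac{894 \left(\left(-66 + 198\right) - 31\right)}{-601317 - 2015306} = \frac{894 \left(132 - 31\right)}{-2616623} = 894 \cdot 101 \left(- \frac{1}{2616623}\right) = 90294 \left(- \frac{1}{2616623}\right) = - \frac{90294}{2616623}$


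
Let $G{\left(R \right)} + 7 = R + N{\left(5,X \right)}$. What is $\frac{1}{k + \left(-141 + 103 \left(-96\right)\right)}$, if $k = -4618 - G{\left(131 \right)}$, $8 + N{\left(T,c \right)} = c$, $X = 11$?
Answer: $- \frac{1}{14774} \approx -6.7686 \cdot 10^{-5}$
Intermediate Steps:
$N{\left(T,c \right)} = -8 + c$
$G{\left(R \right)} = -4 + R$ ($G{\left(R \right)} = -7 + \left(R + \left(-8 + 11\right)\right) = -7 + \left(R + 3\right) = -7 + \left(3 + R\right) = -4 + R$)
$k = -4745$ ($k = -4618 - \left(-4 + 131\right) = -4618 - 127 = -4745$)
$\frac{1}{k + \left(-141 + 103 \left(-96\right)\right)} = \frac{1}{-4745 + \left(-141 + 103 \left(-96\right)\right)} = \frac{1}{-4745 - 10029} = \frac{1}{-14774} = - \frac{1}{14774}$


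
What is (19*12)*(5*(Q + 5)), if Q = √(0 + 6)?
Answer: 5700 + 1140*√6 ≈ 8492.4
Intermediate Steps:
Q = √6 ≈ 2.4495
(19*12)*(5*(Q + 5)) = (19*12)*(5*(√6 + 5)) = 228*(5*(5 + √6)) = 228*(25 + 5*√6) = 5700 + 1140*√6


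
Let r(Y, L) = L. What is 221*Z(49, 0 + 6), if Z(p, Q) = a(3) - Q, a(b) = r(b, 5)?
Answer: -221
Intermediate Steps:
a(b) = 5
Z(p, Q) = 5 - Q
221*Z(49, 0 + 6) = 221*(5 - (0 + 6)) = 221*(5 - 1*6) = 221*(5 - 6) = 221*(-1) = -221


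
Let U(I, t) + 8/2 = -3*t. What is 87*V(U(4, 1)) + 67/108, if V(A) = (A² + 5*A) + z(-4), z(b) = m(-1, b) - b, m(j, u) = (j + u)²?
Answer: 404095/108 ≈ 3741.6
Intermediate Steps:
U(I, t) = -4 - 3*t
z(b) = (-1 + b)² - b
V(A) = 29 + A² + 5*A (V(A) = (A² + 5*A) + ((-1 - 4)² - 1*(-4)) = (A² + 5*A) + ((-5)² + 4) = (A² + 5*A) + (25 + 4) = (A² + 5*A) + 29 = 29 + A² + 5*A)
87*V(U(4, 1)) + 67/108 = 87*(29 + (-4 - 3*1)² + 5*(-4 - 3*1)) + 67/108 = 87*(29 + (-4 - 3)² + 5*(-4 - 3)) + 67*(1/108) = 87*(29 + (-7)² + 5*(-7)) + 67/108 = 87*(29 + 49 - 35) + 67/108 = 87*43 + 67/108 = 3741 + 67/108 = 404095/108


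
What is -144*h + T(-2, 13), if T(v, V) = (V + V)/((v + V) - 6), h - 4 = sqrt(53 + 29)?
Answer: -2854/5 - 144*sqrt(82) ≈ -1874.8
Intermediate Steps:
h = 4 + sqrt(82) (h = 4 + sqrt(53 + 29) = 4 + sqrt(82) ≈ 13.055)
T(v, V) = 2*V/(-6 + V + v) (T(v, V) = (2*V)/((V + v) - 6) = (2*V)/(-6 + V + v) = 2*V/(-6 + V + v))
-144*h + T(-2, 13) = -144*(4 + sqrt(82)) + 2*13/(-6 + 13 - 2) = (-576 - 144*sqrt(82)) + 2*13/5 = (-576 - 144*sqrt(82)) + 2*13*(1/5) = (-576 - 144*sqrt(82)) + 26/5 = -2854/5 - 144*sqrt(82)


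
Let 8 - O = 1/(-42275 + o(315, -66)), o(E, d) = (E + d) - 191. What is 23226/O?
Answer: 326844014/112579 ≈ 2903.2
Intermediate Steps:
o(E, d) = -191 + E + d
O = 337737/42217 (O = 8 - 1/(-42275 + (-191 + 315 - 66)) = 8 - 1/(-42275 + 58) = 8 - 1/(-42217) = 8 - 1*(-1/42217) = 8 + 1/42217 = 337737/42217 ≈ 8.0000)
23226/O = 23226/(337737/42217) = 23226*(42217/337737) = 326844014/112579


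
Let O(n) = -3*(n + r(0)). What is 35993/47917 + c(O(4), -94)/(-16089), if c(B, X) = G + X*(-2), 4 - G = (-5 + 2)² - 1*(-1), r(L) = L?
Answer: 570370483/770936613 ≈ 0.73984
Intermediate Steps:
G = -6 (G = 4 - ((-5 + 2)² - 1*(-1)) = 4 - ((-3)² + 1) = 4 - (9 + 1) = 4 - 1*10 = 4 - 10 = -6)
O(n) = -3*n (O(n) = -3*(n + 0) = -3*n)
c(B, X) = -6 - 2*X (c(B, X) = -6 + X*(-2) = -6 - 2*X)
35993/47917 + c(O(4), -94)/(-16089) = 35993/47917 + (-6 - 2*(-94))/(-16089) = 35993*(1/47917) + (-6 + 188)*(-1/16089) = 35993/47917 + 182*(-1/16089) = 35993/47917 - 182/16089 = 570370483/770936613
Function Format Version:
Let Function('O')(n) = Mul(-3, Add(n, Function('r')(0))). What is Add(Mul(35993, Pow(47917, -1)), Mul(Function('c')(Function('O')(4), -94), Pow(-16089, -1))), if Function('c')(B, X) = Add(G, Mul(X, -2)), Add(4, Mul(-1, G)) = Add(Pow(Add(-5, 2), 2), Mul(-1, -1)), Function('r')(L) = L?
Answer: Rational(570370483, 770936613) ≈ 0.73984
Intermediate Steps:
G = -6 (G = Add(4, Mul(-1, Add(Pow(Add(-5, 2), 2), Mul(-1, -1)))) = Add(4, Mul(-1, Add(Pow(-3, 2), 1))) = Add(4, Mul(-1, Add(9, 1))) = Add(4, Mul(-1, 10)) = Add(4, -10) = -6)
Function('O')(n) = Mul(-3, n) (Function('O')(n) = Mul(-3, Add(n, 0)) = Mul(-3, n))
Function('c')(B, X) = Add(-6, Mul(-2, X)) (Function('c')(B, X) = Add(-6, Mul(X, -2)) = Add(-6, Mul(-2, X)))
Add(Mul(35993, Pow(47917, -1)), Mul(Function('c')(Function('O')(4), -94), Pow(-16089, -1))) = Add(Mul(35993, Pow(47917, -1)), Mul(Add(-6, Mul(-2, -94)), Pow(-16089, -1))) = Add(Mul(35993, Rational(1, 47917)), Mul(Add(-6, 188), Rational(-1, 16089))) = Add(Rational(35993, 47917), Mul(182, Rational(-1, 16089))) = Add(Rational(35993, 47917), Rational(-182, 16089)) = Rational(570370483, 770936613)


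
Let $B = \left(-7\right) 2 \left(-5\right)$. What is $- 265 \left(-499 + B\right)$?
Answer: $113685$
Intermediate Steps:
$B = 70$ ($B = \left(-14\right) \left(-5\right) = 70$)
$- 265 \left(-499 + B\right) = - 265 \left(-499 + 70\right) = \left(-265\right) \left(-429\right) = 113685$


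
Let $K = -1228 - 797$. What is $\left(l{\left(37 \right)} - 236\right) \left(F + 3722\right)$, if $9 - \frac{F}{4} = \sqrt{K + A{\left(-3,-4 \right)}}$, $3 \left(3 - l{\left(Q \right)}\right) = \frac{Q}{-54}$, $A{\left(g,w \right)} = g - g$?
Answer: $- \frac{70855211}{81} + \frac{377090 i}{9} \approx -8.7476 \cdot 10^{5} + 41899.0 i$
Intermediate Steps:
$A{\left(g,w \right)} = 0$
$K = -2025$ ($K = -1228 - 797 = -2025$)
$l{\left(Q \right)} = 3 + \frac{Q}{162}$ ($l{\left(Q \right)} = 3 - \frac{Q \frac{1}{-54}}{3} = 3 - \frac{Q \left(- \frac{1}{54}\right)}{3} = 3 - \frac{\left(- \frac{1}{54}\right) Q}{3} = 3 + \frac{Q}{162}$)
$F = 36 - 180 i$ ($F = 36 - 4 \sqrt{-2025 + 0} = 36 - 4 \sqrt{-2025} = 36 - 4 \cdot 45 i = 36 - 180 i \approx 36.0 - 180.0 i$)
$\left(l{\left(37 \right)} - 236\right) \left(F + 3722\right) = \left(\left(3 + \frac{1}{162} \cdot 37\right) - 236\right) \left(\left(36 - 180 i\right) + 3722\right) = \left(\left(3 + \frac{37}{162}\right) - 236\right) \left(3758 - 180 i\right) = \left(\frac{523}{162} - 236\right) \left(3758 - 180 i\right) = - \frac{37709 \left(3758 - 180 i\right)}{162} = - \frac{70855211}{81} + \frac{377090 i}{9}$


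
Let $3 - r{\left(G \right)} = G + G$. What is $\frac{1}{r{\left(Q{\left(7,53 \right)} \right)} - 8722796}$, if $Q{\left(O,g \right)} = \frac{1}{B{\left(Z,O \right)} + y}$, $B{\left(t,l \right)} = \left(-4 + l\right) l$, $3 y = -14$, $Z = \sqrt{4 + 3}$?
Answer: $- \frac{49}{427416863} \approx -1.1464 \cdot 10^{-7}$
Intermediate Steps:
$Z = \sqrt{7} \approx 2.6458$
$y = - \frac{14}{3}$ ($y = \frac{1}{3} \left(-14\right) = - \frac{14}{3} \approx -4.6667$)
$B{\left(t,l \right)} = l \left(-4 + l\right)$
$Q{\left(O,g \right)} = \frac{1}{- \frac{14}{3} + O \left(-4 + O\right)}$ ($Q{\left(O,g \right)} = \frac{1}{O \left(-4 + O\right) - \frac{14}{3}} = \frac{1}{- \frac{14}{3} + O \left(-4 + O\right)}$)
$r{\left(G \right)} = 3 - 2 G$ ($r{\left(G \right)} = 3 - \left(G + G\right) = 3 - 2 G$)
$\frac{1}{r{\left(Q{\left(7,53 \right)} \right)} - 8722796} = \frac{1}{\left(3 - 2 \frac{3}{-14 + 3 \cdot 7 \left(-4 + 7\right)}\right) - 8722796} = \frac{1}{\left(3 - 2 \frac{3}{-14 + 3 \cdot 7 \cdot 3}\right) - 8722796} = \frac{1}{\left(3 - 2 \frac{3}{-14 + 63}\right) - 8722796} = \frac{1}{\left(3 - 2 \cdot \frac{3}{49}\right) - 8722796} = \frac{1}{\left(3 - 2 \cdot 3 \cdot \frac{1}{49}\right) - 8722796} = \frac{1}{\left(3 - \frac{6}{49}\right) - 8722796} = \frac{1}{\frac{141}{49} - 8722796} = \frac{1}{- \frac{427416863}{49}} = - \frac{49}{427416863}$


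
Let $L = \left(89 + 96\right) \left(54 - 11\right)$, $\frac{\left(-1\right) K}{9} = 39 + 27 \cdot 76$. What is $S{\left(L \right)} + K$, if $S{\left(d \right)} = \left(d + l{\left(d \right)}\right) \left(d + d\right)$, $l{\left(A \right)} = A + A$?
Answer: $379673331$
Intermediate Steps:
$l{\left(A \right)} = 2 A$
$K = -18819$ ($K = - 9 \left(39 + 27 \cdot 76\right) = - 9 \left(39 + 2052\right) = \left(-9\right) 2091 = -18819$)
$L = 7955$ ($L = 185 \cdot 43 = 7955$)
$S{\left(d \right)} = 6 d^{2}$ ($S{\left(d \right)} = \left(d + 2 d\right) \left(d + d\right) = 3 d 2 d = 6 d^{2}$)
$S{\left(L \right)} + K = 6 \cdot 7955^{2} - 18819 = 6 \cdot 63282025 - 18819 = 379692150 - 18819 = 379673331$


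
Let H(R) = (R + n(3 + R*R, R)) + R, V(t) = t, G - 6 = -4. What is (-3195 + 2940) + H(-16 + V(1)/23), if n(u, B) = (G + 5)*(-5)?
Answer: -7404/23 ≈ -321.91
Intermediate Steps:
G = 2 (G = 6 - 4 = 2)
n(u, B) = -35 (n(u, B) = (2 + 5)*(-5) = 7*(-5) = -35)
H(R) = -35 + 2*R (H(R) = (R - 35) + R = (-35 + R) + R = -35 + 2*R)
(-3195 + 2940) + H(-16 + V(1)/23) = (-3195 + 2940) + (-35 + 2*(-16 + 1/23)) = -255 + (-35 + 2*(-16 + 1*(1/23))) = -255 + (-35 + 2*(-16 + 1/23)) = -255 + (-35 + 2*(-367/23)) = -255 + (-35 - 734/23) = -255 - 1539/23 = -7404/23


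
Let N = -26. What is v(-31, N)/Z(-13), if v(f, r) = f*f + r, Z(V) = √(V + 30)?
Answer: 55*√17 ≈ 226.77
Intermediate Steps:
Z(V) = √(30 + V)
v(f, r) = r + f² (v(f, r) = f² + r = r + f²)
v(-31, N)/Z(-13) = (-26 + (-31)²)/(√(30 - 13)) = (-26 + 961)/(√17) = 935*(√17/17) = 55*√17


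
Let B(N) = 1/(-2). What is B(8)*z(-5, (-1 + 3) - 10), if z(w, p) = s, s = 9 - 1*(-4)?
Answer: -13/2 ≈ -6.5000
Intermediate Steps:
s = 13 (s = 9 + 4 = 13)
z(w, p) = 13
B(N) = -½
B(8)*z(-5, (-1 + 3) - 10) = -½*13 = -13/2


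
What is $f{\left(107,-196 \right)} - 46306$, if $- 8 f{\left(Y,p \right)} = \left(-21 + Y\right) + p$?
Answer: $- \frac{185169}{4} \approx -46292.0$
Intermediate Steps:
$f{\left(Y,p \right)} = \frac{21}{8} - \frac{Y}{8} - \frac{p}{8}$ ($f{\left(Y,p \right)} = - \frac{\left(-21 + Y\right) + p}{8} = - \frac{-21 + Y + p}{8} = \frac{21}{8} - \frac{Y}{8} - \frac{p}{8}$)
$f{\left(107,-196 \right)} - 46306 = \left(\frac{21}{8} - \frac{107}{8} - - \frac{49}{2}\right) - 46306 = \left(\frac{21}{8} - \frac{107}{8} + \frac{49}{2}\right) - 46306 = \frac{55}{4} - 46306 = - \frac{185169}{4}$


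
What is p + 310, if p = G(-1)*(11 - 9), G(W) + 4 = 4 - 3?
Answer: 304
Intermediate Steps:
G(W) = -3 (G(W) = -4 + (4 - 3) = -4 + 1 = -3)
p = -6 (p = -3*(11 - 9) = -3*2 = -6)
p + 310 = -6 + 310 = 304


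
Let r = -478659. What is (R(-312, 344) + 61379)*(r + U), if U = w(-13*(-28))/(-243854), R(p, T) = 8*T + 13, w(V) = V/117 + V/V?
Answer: -33691835042391992/1097343 ≈ -3.0703e+10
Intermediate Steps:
w(V) = 1 + V/117 (w(V) = V*(1/117) + 1 = V/117 + 1 = 1 + V/117)
R(p, T) = 13 + 8*T
U = -37/2194686 (U = (1 + (-13*(-28))/117)/(-243854) = (1 + (1/117)*364)*(-1/243854) = (1 + 28/9)*(-1/243854) = (37/9)*(-1/243854) = -37/2194686 ≈ -1.6859e-5)
(R(-312, 344) + 61379)*(r + U) = ((13 + 8*344) + 61379)*(-478659 - 37/2194686) = ((13 + 2752) + 61379)*(-1050506206111/2194686) = (2765 + 61379)*(-1050506206111/2194686) = 64144*(-1050506206111/2194686) = -33691835042391992/1097343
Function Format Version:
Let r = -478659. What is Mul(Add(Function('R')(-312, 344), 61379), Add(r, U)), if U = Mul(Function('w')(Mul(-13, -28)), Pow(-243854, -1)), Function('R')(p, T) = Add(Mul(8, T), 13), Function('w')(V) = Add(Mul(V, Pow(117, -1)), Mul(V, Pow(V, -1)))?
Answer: Rational(-33691835042391992, 1097343) ≈ -3.0703e+10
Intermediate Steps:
Function('w')(V) = Add(1, Mul(Rational(1, 117), V)) (Function('w')(V) = Add(Mul(V, Rational(1, 117)), 1) = Add(Mul(Rational(1, 117), V), 1) = Add(1, Mul(Rational(1, 117), V)))
Function('R')(p, T) = Add(13, Mul(8, T))
U = Rational(-37, 2194686) (U = Mul(Add(1, Mul(Rational(1, 117), Mul(-13, -28))), Pow(-243854, -1)) = Mul(Add(1, Mul(Rational(1, 117), 364)), Rational(-1, 243854)) = Mul(Add(1, Rational(28, 9)), Rational(-1, 243854)) = Mul(Rational(37, 9), Rational(-1, 243854)) = Rational(-37, 2194686) ≈ -1.6859e-5)
Mul(Add(Function('R')(-312, 344), 61379), Add(r, U)) = Mul(Add(Add(13, Mul(8, 344)), 61379), Add(-478659, Rational(-37, 2194686))) = Mul(Add(Add(13, 2752), 61379), Rational(-1050506206111, 2194686)) = Mul(Add(2765, 61379), Rational(-1050506206111, 2194686)) = Mul(64144, Rational(-1050506206111, 2194686)) = Rational(-33691835042391992, 1097343)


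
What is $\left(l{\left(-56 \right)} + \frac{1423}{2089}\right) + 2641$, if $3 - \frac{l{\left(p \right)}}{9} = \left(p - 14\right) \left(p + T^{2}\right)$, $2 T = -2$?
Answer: $- \frac{66808975}{2089} \approx -31981.0$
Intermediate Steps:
$T = -1$ ($T = \frac{1}{2} \left(-2\right) = -1$)
$l{\left(p \right)} = 27 - 9 \left(1 + p\right) \left(-14 + p\right)$ ($l{\left(p \right)} = 27 - 9 \left(p - 14\right) \left(p + \left(-1\right)^{2}\right) = 27 - 9 \left(-14 + p\right) \left(p + 1\right) = 27 - 9 \left(-14 + p\right) \left(1 + p\right) = 27 - 9 \left(1 + p\right) \left(-14 + p\right)$)
$\left(l{\left(-56 \right)} + \frac{1423}{2089}\right) + 2641 = \left(\left(153 - 9 \left(-56\right)^{2} + 117 \left(-56\right)\right) + \frac{1423}{2089}\right) + 2641 = \left(\left(153 - 28224 - 6552\right) + 1423 \cdot \frac{1}{2089}\right) + 2641 = \left(\left(153 - 28224 - 6552\right) + \frac{1423}{2089}\right) + 2641 = \left(-34623 + \frac{1423}{2089}\right) + 2641 = - \frac{72326024}{2089} + 2641 = - \frac{66808975}{2089}$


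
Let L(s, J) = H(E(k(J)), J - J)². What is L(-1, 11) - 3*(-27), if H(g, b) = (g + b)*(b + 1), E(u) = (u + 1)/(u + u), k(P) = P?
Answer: 9837/121 ≈ 81.297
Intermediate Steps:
E(u) = (1 + u)/(2*u) (E(u) = (1 + u)/((2*u)) = (1 + u)*(1/(2*u)) = (1 + u)/(2*u))
H(g, b) = (1 + b)*(b + g) (H(g, b) = (b + g)*(1 + b) = (1 + b)*(b + g))
L(s, J) = (1 + J)²/(4*J²) (L(s, J) = ((J - J) + (1 + J)/(2*J) + (J - J)² + (J - J)*((1 + J)/(2*J)))² = (0 + (1 + J)/(2*J) + 0² + 0*((1 + J)/(2*J)))² = (0 + (1 + J)/(2*J) + 0 + 0)² = ((1 + J)/(2*J))² = (1 + J)²/(4*J²))
L(-1, 11) - 3*(-27) = (¼)*(1 + 11)²/11² - 3*(-27) = (¼)*(1/121)*12² + 81 = (¼)*(1/121)*144 + 81 = 36/121 + 81 = 9837/121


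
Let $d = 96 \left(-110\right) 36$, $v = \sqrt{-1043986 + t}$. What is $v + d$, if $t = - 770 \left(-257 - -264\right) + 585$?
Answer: $-380160 + i \sqrt{1048791} \approx -3.8016 \cdot 10^{5} + 1024.1 i$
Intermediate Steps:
$t = -4805$ ($t = - 770 \left(-257 + 264\right) + 585 = \left(-770\right) 7 + 585 = -5390 + 585 = -4805$)
$v = i \sqrt{1048791}$ ($v = \sqrt{-1043986 - 4805} = \sqrt{-1048791} = i \sqrt{1048791} \approx 1024.1 i$)
$d = -380160$ ($d = \left(-10560\right) 36 = -380160$)
$v + d = i \sqrt{1048791} - 380160 = -380160 + i \sqrt{1048791}$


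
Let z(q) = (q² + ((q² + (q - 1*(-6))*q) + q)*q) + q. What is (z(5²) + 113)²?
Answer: 1324086544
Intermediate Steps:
z(q) = q + q² + q*(q + q² + q*(6 + q)) (z(q) = (q² + ((q² + (q + 6)*q) + q)*q) + q = (q² + ((q² + (6 + q)*q) + q)*q) + q = (q² + ((q² + q*(6 + q)) + q)*q) + q = (q² + (q + q² + q*(6 + q))*q) + q = (q² + q*(q + q² + q*(6 + q))) + q = q + q² + q*(q + q² + q*(6 + q)))
(z(5²) + 113)² = (5²*(1 + 2*(5²)² + 8*5²) + 113)² = (25*(1 + 2*25² + 8*25) + 113)² = (25*(1 + 2*625 + 200) + 113)² = (25*(1 + 1250 + 200) + 113)² = (25*1451 + 113)² = (36275 + 113)² = 36388² = 1324086544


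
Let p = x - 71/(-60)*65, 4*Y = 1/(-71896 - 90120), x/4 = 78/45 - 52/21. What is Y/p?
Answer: -105/5031730912 ≈ -2.0868e-8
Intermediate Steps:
x = -104/35 (x = 4*(78/45 - 52/21) = 4*(78*(1/45) - 52*1/21) = 4*(26/15 - 52/21) = 4*(-26/35) = -104/35 ≈ -2.9714)
Y = -1/648064 (Y = 1/(4*(-71896 - 90120)) = (¼)/(-162016) = (¼)*(-1/162016) = -1/648064 ≈ -1.5431e-6)
p = 31057/420 (p = -104/35 - 71/(-60)*65 = -104/35 - 71*(-1/60)*65 = -104/35 + (71/60)*65 = -104/35 + 923/12 = 31057/420 ≈ 73.945)
Y/p = -1/(648064*31057/420) = -1/648064*420/31057 = -105/5031730912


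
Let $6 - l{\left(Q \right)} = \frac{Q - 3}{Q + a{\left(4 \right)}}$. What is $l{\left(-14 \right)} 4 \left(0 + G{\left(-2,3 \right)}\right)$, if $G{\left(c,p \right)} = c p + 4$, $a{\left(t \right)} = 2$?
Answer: $- \frac{110}{3} \approx -36.667$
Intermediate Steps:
$l{\left(Q \right)} = 6 - \frac{-3 + Q}{2 + Q}$ ($l{\left(Q \right)} = 6 - \frac{Q - 3}{Q + 2} = 6 - \frac{-3 + Q}{2 + Q}$)
$G{\left(c,p \right)} = 4 + c p$
$l{\left(-14 \right)} 4 \left(0 + G{\left(-2,3 \right)}\right) = \frac{5 \left(3 - 14\right)}{2 - 14} \cdot 4 \left(0 + \left(4 - 6\right)\right) = 5 \frac{1}{-12} \left(-11\right) 4 \left(0 + \left(4 - 6\right)\right) = 5 \left(- \frac{1}{12}\right) \left(-11\right) 4 \left(0 - 2\right) = \frac{55 \cdot 4 \left(-2\right)}{12} = \frac{55}{12} \left(-8\right) = - \frac{110}{3}$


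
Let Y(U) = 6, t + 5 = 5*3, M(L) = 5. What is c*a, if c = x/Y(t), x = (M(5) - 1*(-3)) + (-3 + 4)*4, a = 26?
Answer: 52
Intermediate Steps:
t = 10 (t = -5 + 5*3 = -5 + 15 = 10)
x = 12 (x = (5 - 1*(-3)) + (-3 + 4)*4 = (5 + 3) + 1*4 = 8 + 4 = 12)
c = 2 (c = 12/6 = 12*(1/6) = 2)
c*a = 2*26 = 52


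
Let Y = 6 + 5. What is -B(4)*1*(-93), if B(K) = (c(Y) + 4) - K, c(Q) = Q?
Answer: 1023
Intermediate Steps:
Y = 11
B(K) = 15 - K (B(K) = (11 + 4) - K = 15 - K)
-B(4)*1*(-93) = -(15 - 1*4)*1*(-93) = -(15 - 4)*1*(-93) = -11*1*(-93) = -11*(-93) = -1*(-1023) = 1023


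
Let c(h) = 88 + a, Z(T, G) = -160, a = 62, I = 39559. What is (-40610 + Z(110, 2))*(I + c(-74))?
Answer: -1618935930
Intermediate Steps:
c(h) = 150 (c(h) = 88 + 62 = 150)
(-40610 + Z(110, 2))*(I + c(-74)) = (-40610 - 160)*(39559 + 150) = -40770*39709 = -1618935930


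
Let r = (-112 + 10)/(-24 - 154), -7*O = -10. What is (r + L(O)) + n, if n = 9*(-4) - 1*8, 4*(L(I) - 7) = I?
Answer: -44943/1246 ≈ -36.070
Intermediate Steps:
O = 10/7 (O = -1/7*(-10) = 10/7 ≈ 1.4286)
L(I) = 7 + I/4
r = 51/89 (r = -102/(-178) = -102*(-1/178) = 51/89 ≈ 0.57303)
n = -44 (n = -36 - 8 = -44)
(r + L(O)) + n = (51/89 + (7 + (1/4)*(10/7))) - 44 = (51/89 + (7 + 5/14)) - 44 = (51/89 + 103/14) - 44 = 9881/1246 - 44 = -44943/1246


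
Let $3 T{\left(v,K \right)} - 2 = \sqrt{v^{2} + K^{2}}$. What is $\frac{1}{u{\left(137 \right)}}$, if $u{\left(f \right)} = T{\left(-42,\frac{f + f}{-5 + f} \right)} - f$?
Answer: $- \frac{5344812}{720973283} - \frac{198 \sqrt{7702753}}{720973283} \approx -0.0081755$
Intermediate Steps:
$T{\left(v,K \right)} = \frac{2}{3} + \frac{\sqrt{K^{2} + v^{2}}}{3}$ ($T{\left(v,K \right)} = \frac{2}{3} + \frac{\sqrt{v^{2} + K^{2}}}{3} = \frac{2}{3} + \frac{\sqrt{K^{2} + v^{2}}}{3}$)
$u{\left(f \right)} = \frac{2}{3} - f + \frac{\sqrt{1764 + \frac{4 f^{2}}{\left(-5 + f\right)^{2}}}}{3}$ ($u{\left(f \right)} = \left(\frac{2}{3} + \frac{\sqrt{\left(\frac{f + f}{-5 + f}\right)^{2} + \left(-42\right)^{2}}}{3}\right) - f = \left(\frac{2}{3} + \frac{\sqrt{\left(\frac{2 f}{-5 + f}\right)^{2} + 1764}}{3}\right) - f = \left(\frac{2}{3} + \frac{\sqrt{\frac{4 f^{2}}{\left(-5 + f\right)^{2}} + 1764}}{3}\right) - f = \left(\frac{2}{3} + \frac{\sqrt{1764 + \frac{4 f^{2}}{\left(-5 + f\right)^{2}}}}{3}\right) - f = \frac{2}{3} - f + \frac{\sqrt{1764 + \frac{4 f^{2}}{\left(-5 + f\right)^{2}}}}{3}$)
$\frac{1}{u{\left(137 \right)}} = \frac{1}{\frac{2}{3} - 137 + \frac{2 \sqrt{441 + \frac{137^{2}}{\left(-5 + 137\right)^{2}}}}{3}} = \frac{1}{\frac{2}{3} - 137 + \frac{2 \sqrt{441 + \frac{18769}{17424}}}{3}} = \frac{1}{\frac{2}{3} - 137 + \frac{2 \sqrt{\frac{7702753}{17424}}}{3}} = \frac{1}{\frac{2}{3} - 137 + \frac{2 \frac{\sqrt{7702753}}{132}}{3}} = \frac{1}{\frac{2}{3} - 137 + \frac{\sqrt{7702753}}{198}} = \frac{1}{- \frac{409}{3} + \frac{\sqrt{7702753}}{198}}$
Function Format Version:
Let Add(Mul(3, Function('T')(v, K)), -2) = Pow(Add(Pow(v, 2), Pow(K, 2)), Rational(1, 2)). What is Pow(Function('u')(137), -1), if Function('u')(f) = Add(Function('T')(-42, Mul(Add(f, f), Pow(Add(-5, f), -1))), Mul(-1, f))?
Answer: Add(Rational(-5344812, 720973283), Mul(Rational(-198, 720973283), Pow(7702753, Rational(1, 2)))) ≈ -0.0081755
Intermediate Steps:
Function('T')(v, K) = Add(Rational(2, 3), Mul(Rational(1, 3), Pow(Add(Pow(K, 2), Pow(v, 2)), Rational(1, 2)))) (Function('T')(v, K) = Add(Rational(2, 3), Mul(Rational(1, 3), Pow(Add(Pow(v, 2), Pow(K, 2)), Rational(1, 2)))) = Add(Rational(2, 3), Mul(Rational(1, 3), Pow(Add(Pow(K, 2), Pow(v, 2)), Rational(1, 2)))))
Function('u')(f) = Add(Rational(2, 3), Mul(-1, f), Mul(Rational(1, 3), Pow(Add(1764, Mul(4, Pow(f, 2), Pow(Add(-5, f), -2))), Rational(1, 2)))) (Function('u')(f) = Add(Add(Rational(2, 3), Mul(Rational(1, 3), Pow(Add(Pow(Mul(Add(f, f), Pow(Add(-5, f), -1)), 2), Pow(-42, 2)), Rational(1, 2)))), Mul(-1, f)) = Add(Add(Rational(2, 3), Mul(Rational(1, 3), Pow(Add(Pow(Mul(Mul(2, f), Pow(Add(-5, f), -1)), 2), 1764), Rational(1, 2)))), Mul(-1, f)) = Add(Add(Rational(2, 3), Mul(Rational(1, 3), Pow(Add(Pow(Mul(2, f, Pow(Add(-5, f), -1)), 2), 1764), Rational(1, 2)))), Mul(-1, f)) = Add(Add(Rational(2, 3), Mul(Rational(1, 3), Pow(Add(Mul(4, Pow(f, 2), Pow(Add(-5, f), -2)), 1764), Rational(1, 2)))), Mul(-1, f)) = Add(Add(Rational(2, 3), Mul(Rational(1, 3), Pow(Add(1764, Mul(4, Pow(f, 2), Pow(Add(-5, f), -2))), Rational(1, 2)))), Mul(-1, f)) = Add(Rational(2, 3), Mul(-1, f), Mul(Rational(1, 3), Pow(Add(1764, Mul(4, Pow(f, 2), Pow(Add(-5, f), -2))), Rational(1, 2)))))
Pow(Function('u')(137), -1) = Pow(Add(Rational(2, 3), Mul(-1, 137), Mul(Rational(2, 3), Pow(Add(441, Mul(Pow(137, 2), Pow(Add(-5, 137), -2))), Rational(1, 2)))), -1) = Pow(Add(Rational(2, 3), -137, Mul(Rational(2, 3), Pow(Add(441, Mul(18769, Pow(132, -2))), Rational(1, 2)))), -1) = Pow(Add(Rational(2, 3), -137, Mul(Rational(2, 3), Pow(Add(441, Mul(18769, Rational(1, 17424))), Rational(1, 2)))), -1) = Pow(Add(Rational(2, 3), -137, Mul(Rational(2, 3), Pow(Add(441, Rational(18769, 17424)), Rational(1, 2)))), -1) = Pow(Add(Rational(2, 3), -137, Mul(Rational(2, 3), Pow(Rational(7702753, 17424), Rational(1, 2)))), -1) = Pow(Add(Rational(2, 3), -137, Mul(Rational(2, 3), Mul(Rational(1, 132), Pow(7702753, Rational(1, 2))))), -1) = Pow(Add(Rational(2, 3), -137, Mul(Rational(1, 198), Pow(7702753, Rational(1, 2)))), -1) = Pow(Add(Rational(-409, 3), Mul(Rational(1, 198), Pow(7702753, Rational(1, 2)))), -1)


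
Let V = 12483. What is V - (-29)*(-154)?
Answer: 8017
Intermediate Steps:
V - (-29)*(-154) = 12483 - (-29)*(-154) = 12483 - 1*4466 = 12483 - 4466 = 8017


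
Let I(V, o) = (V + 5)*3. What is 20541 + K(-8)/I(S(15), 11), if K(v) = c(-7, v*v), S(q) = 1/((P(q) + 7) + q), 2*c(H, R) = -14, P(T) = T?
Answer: 11461619/558 ≈ 20541.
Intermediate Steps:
c(H, R) = -7 (c(H, R) = (1/2)*(-14) = -7)
S(q) = 1/(7 + 2*q) (S(q) = 1/((q + 7) + q) = 1/((7 + q) + q) = 1/(7 + 2*q))
I(V, o) = 15 + 3*V (I(V, o) = (5 + V)*3 = 15 + 3*V)
K(v) = -7
20541 + K(-8)/I(S(15), 11) = 20541 - 7/(15 + 3/(7 + 2*15)) = 20541 - 7/(15 + 3/(7 + 30)) = 20541 - 7/(15 + 3/37) = 20541 - 7/558/37 = 20541 - 7*37/558 = 20541 - 259/558 = 11461619/558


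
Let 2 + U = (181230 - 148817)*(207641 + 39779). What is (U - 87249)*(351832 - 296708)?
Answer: 442068969108916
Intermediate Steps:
U = 8019624458 (U = -2 + (181230 - 148817)*(207641 + 39779) = -2 + 32413*247420 = -2 + 8019624460 = 8019624458)
(U - 87249)*(351832 - 296708) = (8019624458 - 87249)*(351832 - 296708) = 8019537209*55124 = 442068969108916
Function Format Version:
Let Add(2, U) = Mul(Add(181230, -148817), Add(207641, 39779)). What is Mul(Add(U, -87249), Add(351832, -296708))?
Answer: 442068969108916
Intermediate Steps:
U = 8019624458 (U = Add(-2, Mul(Add(181230, -148817), Add(207641, 39779))) = Add(-2, Mul(32413, 247420)) = Add(-2, 8019624460) = 8019624458)
Mul(Add(U, -87249), Add(351832, -296708)) = Mul(Add(8019624458, -87249), Add(351832, -296708)) = Mul(8019537209, 55124) = 442068969108916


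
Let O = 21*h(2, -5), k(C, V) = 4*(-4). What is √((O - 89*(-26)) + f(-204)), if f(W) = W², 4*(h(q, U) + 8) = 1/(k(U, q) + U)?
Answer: √175047/2 ≈ 209.19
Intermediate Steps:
k(C, V) = -16
h(q, U) = -8 + 1/(4*(-16 + U))
O = -673/4 (O = 21*((513 - 32*(-5))/(4*(-16 - 5))) = 21*((¼)*(513 + 160)/(-21)) = 21*((¼)*(-1/21)*673) = 21*(-673/84) = -673/4 ≈ -168.25)
√((O - 89*(-26)) + f(-204)) = √((-673/4 - 89*(-26)) + (-204)²) = √((-673/4 + 2314) + 41616) = √(8583/4 + 41616) = √(175047/4) = √175047/2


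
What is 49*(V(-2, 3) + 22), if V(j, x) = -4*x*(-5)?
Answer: 4018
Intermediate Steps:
V(j, x) = 20*x
49*(V(-2, 3) + 22) = 49*(20*3 + 22) = 49*(60 + 22) = 49*82 = 4018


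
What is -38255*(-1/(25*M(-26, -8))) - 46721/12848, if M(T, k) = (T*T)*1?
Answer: -14904233/10856560 ≈ -1.3728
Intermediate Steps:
M(T, k) = T² (M(T, k) = T²*1 = T²)
-38255*(-1/(25*M(-26, -8))) - 46721/12848 = -38255/((-26)²*(-25)) - 46721/12848 = -38255/(676*(-25)) - 46721*1/12848 = -38255/(-16900) - 46721/12848 = -38255*(-1/16900) - 46721/12848 = 7651/3380 - 46721/12848 = -14904233/10856560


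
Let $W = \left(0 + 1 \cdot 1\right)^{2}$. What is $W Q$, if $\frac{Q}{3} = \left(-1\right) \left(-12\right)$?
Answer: $36$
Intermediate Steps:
$Q = 36$ ($Q = 3 \left(\left(-1\right) \left(-12\right)\right) = 3 \cdot 12 = 36$)
$W = 1$ ($W = \left(0 + 1\right)^{2} = 1^{2} = 1$)
$W Q = 1 \cdot 36 = 36$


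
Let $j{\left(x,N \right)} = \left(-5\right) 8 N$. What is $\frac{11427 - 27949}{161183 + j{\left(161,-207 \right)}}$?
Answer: $- \frac{16522}{169463} \approx -0.097496$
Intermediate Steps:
$j{\left(x,N \right)} = - 40 N$
$\frac{11427 - 27949}{161183 + j{\left(161,-207 \right)}} = \frac{11427 - 27949}{161183 - -8280} = - \frac{16522}{161183 + 8280} = - \frac{16522}{169463}$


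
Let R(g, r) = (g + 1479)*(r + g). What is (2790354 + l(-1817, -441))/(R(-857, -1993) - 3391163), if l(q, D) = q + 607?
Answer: -2789144/5163863 ≈ -0.54013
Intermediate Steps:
R(g, r) = (1479 + g)*(g + r)
l(q, D) = 607 + q
(2790354 + l(-1817, -441))/(R(-857, -1993) - 3391163) = (2790354 + (607 - 1817))/(((-857)² + 1479*(-857) + 1479*(-1993) - 857*(-1993)) - 3391163) = (2790354 - 1210)/((734449 - 1267503 - 2947647 + 1708001) - 3391163) = 2789144/(-1772700 - 3391163) = 2789144/(-5163863) = 2789144*(-1/5163863) = -2789144/5163863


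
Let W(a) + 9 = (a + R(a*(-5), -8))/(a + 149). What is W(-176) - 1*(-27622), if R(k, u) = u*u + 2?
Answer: 745661/27 ≈ 27617.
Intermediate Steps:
R(k, u) = 2 + u² (R(k, u) = u² + 2 = 2 + u²)
W(a) = -9 + (66 + a)/(149 + a) (W(a) = -9 + (a + (2 + (-8)²))/(a + 149) = -9 + (a + (2 + 64))/(149 + a) = -9 + (a + 66)/(149 + a) = -9 + (66 + a)/(149 + a))
W(-176) - 1*(-27622) = (-1275 - 8*(-176))/(149 - 176) - 1*(-27622) = (-1275 + 1408)/(-27) + 27622 = -1/27*133 + 27622 = -133/27 + 27622 = 745661/27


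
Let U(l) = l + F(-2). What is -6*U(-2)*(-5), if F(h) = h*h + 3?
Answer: 150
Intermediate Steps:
F(h) = 3 + h² (F(h) = h² + 3 = 3 + h²)
U(l) = 7 + l (U(l) = l + (3 + (-2)²) = l + (3 + 4) = l + 7 = 7 + l)
-6*U(-2)*(-5) = -6*(7 - 2)*(-5) = -6*5*(-5) = -30*(-5) = 150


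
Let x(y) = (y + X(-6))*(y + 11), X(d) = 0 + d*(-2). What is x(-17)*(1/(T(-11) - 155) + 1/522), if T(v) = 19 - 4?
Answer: -191/1218 ≈ -0.15681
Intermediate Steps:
T(v) = 15
X(d) = -2*d (X(d) = 0 - 2*d = -2*d)
x(y) = (11 + y)*(12 + y) (x(y) = (y - 2*(-6))*(y + 11) = (y + 12)*(11 + y) = (12 + y)*(11 + y) = (11 + y)*(12 + y))
x(-17)*(1/(T(-11) - 155) + 1/522) = (132 + (-17)**2 + 23*(-17))*(1/(15 - 155) + 1/522) = (132 + 289 - 391)*(1/(-140) + 1/522) = 30*(-1/140 + 1/522) = 30*(-191/36540) = -191/1218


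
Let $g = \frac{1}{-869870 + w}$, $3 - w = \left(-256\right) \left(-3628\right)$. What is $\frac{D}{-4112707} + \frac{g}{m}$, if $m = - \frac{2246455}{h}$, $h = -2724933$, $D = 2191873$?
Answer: $- \frac{2952129777198610052}{5539202972113323325} \approx -0.53295$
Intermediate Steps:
$w = -928765$ ($w = 3 - \left(-256\right) \left(-3628\right) = 3 - 928768 = -928765$)
$g = - \frac{1}{1798635}$ ($g = \frac{1}{-869870 - 928765} = \frac{1}{-1798635} = - \frac{1}{1798635} \approx -5.5598 \cdot 10^{-7}$)
$m = \frac{2246455}{2724933}$ ($m = - \frac{2246455}{-2724933} = \left(-2246455\right) \left(- \frac{1}{2724933}\right) = \frac{2246455}{2724933} \approx 0.82441$)
$\frac{D}{-4112707} + \frac{g}{m} = \frac{2191873}{-4112707} - \frac{1}{1798635 \cdot \frac{2246455}{2724933}} = 2191873 \left(- \frac{1}{4112707}\right) - \frac{908311}{1346850862975} = - \frac{2191873}{4112707} - \frac{908311}{1346850862975} = - \frac{2952129777198610052}{5539202972113323325}$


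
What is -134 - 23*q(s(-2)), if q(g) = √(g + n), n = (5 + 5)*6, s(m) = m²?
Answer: -318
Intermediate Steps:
n = 60 (n = 10*6 = 60)
q(g) = √(60 + g) (q(g) = √(g + 60) = √(60 + g))
-134 - 23*q(s(-2)) = -134 - 23*√(60 + (-2)²) = -134 - 23*√(60 + 4) = -134 - 23*√64 = -134 - 23*8 = -134 - 184 = -318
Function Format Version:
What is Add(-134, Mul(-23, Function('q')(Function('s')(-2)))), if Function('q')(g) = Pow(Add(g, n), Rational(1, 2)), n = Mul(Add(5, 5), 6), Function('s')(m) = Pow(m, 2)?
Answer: -318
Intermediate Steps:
n = 60 (n = Mul(10, 6) = 60)
Function('q')(g) = Pow(Add(60, g), Rational(1, 2)) (Function('q')(g) = Pow(Add(g, 60), Rational(1, 2)) = Pow(Add(60, g), Rational(1, 2)))
Add(-134, Mul(-23, Function('q')(Function('s')(-2)))) = Add(-134, Mul(-23, Pow(Add(60, Pow(-2, 2)), Rational(1, 2)))) = Add(-134, Mul(-23, Pow(Add(60, 4), Rational(1, 2)))) = Add(-134, Mul(-23, Pow(64, Rational(1, 2)))) = Add(-134, Mul(-23, 8)) = Add(-134, -184) = -318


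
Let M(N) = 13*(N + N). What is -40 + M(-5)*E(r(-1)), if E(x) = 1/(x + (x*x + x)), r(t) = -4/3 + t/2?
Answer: 4240/11 ≈ 385.45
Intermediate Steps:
r(t) = -4/3 + t/2 (r(t) = -4*⅓ + t*(½) = -4/3 + t/2)
E(x) = 1/(x² + 2*x) (E(x) = 1/(x + (x² + x)) = 1/(x + (x + x²)) = 1/(x² + 2*x))
M(N) = 26*N (M(N) = 13*(2*N) = 26*N)
-40 + M(-5)*E(r(-1)) = -40 + (26*(-5))*(1/((-4/3 + (½)*(-1))*(2 + (-4/3 + (½)*(-1))))) = -40 - 130/((-4/3 - ½)*(2 + (-4/3 - ½))) = -40 - 130/((-11/6)*(2 - 11/6)) = -40 - (-780)/(11*⅙) = -40 - (-780)*6/11 = -40 - 130*(-36/11) = -40 + 4680/11 = 4240/11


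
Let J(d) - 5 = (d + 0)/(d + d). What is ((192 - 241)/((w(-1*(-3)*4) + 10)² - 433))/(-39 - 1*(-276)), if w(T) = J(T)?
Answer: 196/182727 ≈ 0.0010726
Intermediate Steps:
J(d) = 11/2 (J(d) = 5 + (d + 0)/(d + d) = 5 + d/((2*d)) = 5 + d*(1/(2*d)) = 5 + ½ = 11/2)
w(T) = 11/2
((192 - 241)/((w(-1*(-3)*4) + 10)² - 433))/(-39 - 1*(-276)) = ((192 - 241)/((11/2 + 10)² - 433))/(-39 - 1*(-276)) = (-49/((31/2)² - 433))/(-39 + 276) = -49/(961/4 - 433)/237 = -49/(-771/4)*(1/237) = -49*(-4/771)*(1/237) = (196/771)*(1/237) = 196/182727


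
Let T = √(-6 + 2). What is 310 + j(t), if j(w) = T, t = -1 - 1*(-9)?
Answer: 310 + 2*I ≈ 310.0 + 2.0*I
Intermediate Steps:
t = 8 (t = -1 + 9 = 8)
T = 2*I (T = √(-4) = 2*I ≈ 2.0*I)
j(w) = 2*I
310 + j(t) = 310 + 2*I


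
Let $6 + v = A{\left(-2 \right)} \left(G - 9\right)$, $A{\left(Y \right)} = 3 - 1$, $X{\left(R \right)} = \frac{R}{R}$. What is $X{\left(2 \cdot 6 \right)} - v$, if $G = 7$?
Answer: $11$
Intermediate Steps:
$X{\left(R \right)} = 1$
$A{\left(Y \right)} = 2$ ($A{\left(Y \right)} = 3 - 1 = 2$)
$v = -10$ ($v = -6 + 2 \left(7 - 9\right) = -6 + 2 \left(-2\right) = -6 - 4 = -10$)
$X{\left(2 \cdot 6 \right)} - v = 1 - -10 = 1 + 10 = 11$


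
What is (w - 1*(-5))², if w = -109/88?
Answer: 109561/7744 ≈ 14.148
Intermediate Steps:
w = -109/88 (w = -109*1/88 = -109/88 ≈ -1.2386)
(w - 1*(-5))² = (-109/88 - 1*(-5))² = (-109/88 + 5)² = (331/88)² = 109561/7744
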